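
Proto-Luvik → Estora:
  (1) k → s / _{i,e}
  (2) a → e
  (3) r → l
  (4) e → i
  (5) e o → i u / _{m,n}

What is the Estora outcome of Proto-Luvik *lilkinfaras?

lilsinfilis

Estora: start from *lilkinfaras.
  rule 1 (palatalisation): lilkinfaras → lilsinfaras
  rule 2 (vowel merger): lilsinfaras → lilsinferes
  rule 3 (unconditioned shift): lilsinferes → lilsinfeles
  rule 4 (vowel merger): lilsinfeles → lilsinfilis
  rule 5: no change — lilsinfilis
  ⇒ Estora lilsinfilis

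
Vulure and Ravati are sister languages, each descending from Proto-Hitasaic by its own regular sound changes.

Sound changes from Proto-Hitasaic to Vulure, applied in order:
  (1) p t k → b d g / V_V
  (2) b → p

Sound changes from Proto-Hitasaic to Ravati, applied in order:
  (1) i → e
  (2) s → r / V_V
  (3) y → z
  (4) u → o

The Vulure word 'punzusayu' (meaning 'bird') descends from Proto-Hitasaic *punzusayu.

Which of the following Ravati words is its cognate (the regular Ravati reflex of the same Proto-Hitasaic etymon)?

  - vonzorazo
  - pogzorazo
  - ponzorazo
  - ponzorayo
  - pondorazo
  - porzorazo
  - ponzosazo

ponzorazo

Ravati: *punzusayu > punzurayu > punzurazu > ponzorazo  (by rhotacism, unconditioned shift, vowel merger)
The other candidates each miss or misapply at least one Ravati change.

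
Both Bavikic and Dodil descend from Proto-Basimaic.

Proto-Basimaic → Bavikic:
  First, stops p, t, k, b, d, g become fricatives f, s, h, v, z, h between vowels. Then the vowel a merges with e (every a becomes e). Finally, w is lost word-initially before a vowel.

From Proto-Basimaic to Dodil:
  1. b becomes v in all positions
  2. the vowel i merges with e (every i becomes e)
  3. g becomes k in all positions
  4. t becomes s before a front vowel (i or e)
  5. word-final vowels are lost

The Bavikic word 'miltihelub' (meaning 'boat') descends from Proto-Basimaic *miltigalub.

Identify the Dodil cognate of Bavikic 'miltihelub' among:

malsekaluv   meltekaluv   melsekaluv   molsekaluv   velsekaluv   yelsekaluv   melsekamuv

melsekaluv

Dodil: start from *miltigalub.
  rule 1 (unconditioned shift): miltigalub → miltigaluv
  rule 2 (vowel merger): miltigaluv → meltegaluv
  rule 3 (unconditioned shift): meltegaluv → meltekaluv
  rule 4 (palatalisation): meltekaluv → melsekaluv
  rule 5: no change — melsekaluv
  ⇒ Dodil melsekaluv
The other candidates each miss or misapply at least one Dodil change.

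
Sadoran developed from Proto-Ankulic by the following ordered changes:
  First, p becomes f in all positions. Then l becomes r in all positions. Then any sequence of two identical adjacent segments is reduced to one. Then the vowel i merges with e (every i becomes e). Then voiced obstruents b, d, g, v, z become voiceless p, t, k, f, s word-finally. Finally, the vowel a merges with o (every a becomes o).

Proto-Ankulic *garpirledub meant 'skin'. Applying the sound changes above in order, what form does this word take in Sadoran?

Sadoran: *garpirledub > garfirledub > garfirredub > garfiredub > garferedub > garferedup > gorferedup  (by unconditioned shift, unconditioned shift, degemination, vowel merger, final devoicing, vowel merger)

gorferedup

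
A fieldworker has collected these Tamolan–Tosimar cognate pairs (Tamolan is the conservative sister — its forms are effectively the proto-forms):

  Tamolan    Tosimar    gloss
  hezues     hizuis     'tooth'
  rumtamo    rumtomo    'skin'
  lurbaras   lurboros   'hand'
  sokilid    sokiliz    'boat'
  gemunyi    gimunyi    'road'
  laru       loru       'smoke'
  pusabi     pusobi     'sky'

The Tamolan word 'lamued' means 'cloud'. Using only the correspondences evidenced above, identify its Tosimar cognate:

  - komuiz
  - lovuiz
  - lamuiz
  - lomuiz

rumtamo ~ rumtomo — Tamolan a corresponds to Tosimar o after a consonant, before a nasal.
hezues ~ hizuis — Tamolan e corresponds to Tosimar i after a vowel, before a consonant other than r, m, n, p, b, f, v.
sokilid ~ sokiliz — Tamolan d corresponds to Tosimar z word-finally.
Applying these to Tamolan 'lamued':
  lamued → lomued   (a→o after a consonant, before a nasal)
  lomued → lomuid   (e→i after a vowel, before a consonant other than r, m, n, p, b, f, v)
  lomuid → lomuiz   (d→z word-finally)
So the Tosimar cognate is 'lomuiz'.

lomuiz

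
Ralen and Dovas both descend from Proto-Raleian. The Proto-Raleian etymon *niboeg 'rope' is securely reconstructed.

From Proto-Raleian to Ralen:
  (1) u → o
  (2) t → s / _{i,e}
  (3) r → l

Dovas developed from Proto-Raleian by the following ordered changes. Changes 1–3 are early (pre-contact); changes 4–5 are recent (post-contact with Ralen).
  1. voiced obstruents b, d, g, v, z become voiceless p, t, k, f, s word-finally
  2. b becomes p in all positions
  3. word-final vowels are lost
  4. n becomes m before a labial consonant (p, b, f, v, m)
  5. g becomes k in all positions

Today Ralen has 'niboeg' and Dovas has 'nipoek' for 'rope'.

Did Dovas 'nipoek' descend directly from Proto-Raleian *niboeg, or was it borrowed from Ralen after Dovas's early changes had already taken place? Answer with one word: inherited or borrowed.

inherited

If inherited, *niboeg would pass through all of Dovas's changes:
Dovas: start from *niboeg.
  rule 1 (final devoicing): niboeg → niboek
  rule 2 (unconditioned shift): niboek → nipoek
  rule 3: no change — nipoek
  rule 4: no change — nipoek
  rule 5: no change — nipoek
  ⇒ Dovas nipoek
If borrowed from Ralen 'niboeg' after the early changes, it would undergo only the recent ones:
  rule 4 (nasal place assimilation): no change (niboeg)
  rule 5 (unconditioned shift): niboeg → niboek
  ⇒ as a loan: niboek
Dovas 'nipoek' matches the inherited outcome exactly, so it is an inherited cognate, not a loan.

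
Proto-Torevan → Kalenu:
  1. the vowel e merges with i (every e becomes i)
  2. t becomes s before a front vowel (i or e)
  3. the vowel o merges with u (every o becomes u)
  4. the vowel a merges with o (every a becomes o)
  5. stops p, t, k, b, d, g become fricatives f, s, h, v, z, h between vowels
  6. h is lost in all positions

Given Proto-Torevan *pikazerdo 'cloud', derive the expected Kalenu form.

piozirdu

Kalenu: *pikazerdo > pikazirdo > pikazirdu > pikozirdu > pihozirdu > piozirdu  (by vowel merger, vowel merger, vowel merger, intervocalic lenition, h-loss)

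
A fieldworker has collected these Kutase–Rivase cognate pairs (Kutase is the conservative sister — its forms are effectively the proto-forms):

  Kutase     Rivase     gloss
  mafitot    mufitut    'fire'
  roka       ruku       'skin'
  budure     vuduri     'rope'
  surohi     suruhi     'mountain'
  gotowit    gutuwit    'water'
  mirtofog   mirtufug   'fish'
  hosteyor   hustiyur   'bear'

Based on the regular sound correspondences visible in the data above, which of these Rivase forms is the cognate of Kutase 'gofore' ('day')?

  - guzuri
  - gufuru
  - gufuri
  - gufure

gufuri

mirtofog ~ mirtufug — Kutase o corresponds to Rivase u after a consonant, before a labial obstruent.
hosteyor ~ hustiyur — Kutase o corresponds to Rivase u after a consonant, before r.
budure ~ vuduri — Kutase e corresponds to Rivase i word-finally.
Applying these to Kutase 'gofore':
  gofore → gufore   (o→u after a consonant, before a labial obstruent)
  gufore → gufure   (o→u after a consonant, before r)
  gufure → gufuri   (e→i word-finally)
So the Rivase cognate is 'gufuri'.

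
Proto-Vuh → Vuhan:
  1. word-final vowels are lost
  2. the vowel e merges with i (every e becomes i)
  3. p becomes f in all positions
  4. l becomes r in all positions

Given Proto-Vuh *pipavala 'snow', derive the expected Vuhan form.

Vuhan: *pipavala > pipaval > fifaval > fifavar  (by apocope, unconditioned shift, unconditioned shift)

fifavar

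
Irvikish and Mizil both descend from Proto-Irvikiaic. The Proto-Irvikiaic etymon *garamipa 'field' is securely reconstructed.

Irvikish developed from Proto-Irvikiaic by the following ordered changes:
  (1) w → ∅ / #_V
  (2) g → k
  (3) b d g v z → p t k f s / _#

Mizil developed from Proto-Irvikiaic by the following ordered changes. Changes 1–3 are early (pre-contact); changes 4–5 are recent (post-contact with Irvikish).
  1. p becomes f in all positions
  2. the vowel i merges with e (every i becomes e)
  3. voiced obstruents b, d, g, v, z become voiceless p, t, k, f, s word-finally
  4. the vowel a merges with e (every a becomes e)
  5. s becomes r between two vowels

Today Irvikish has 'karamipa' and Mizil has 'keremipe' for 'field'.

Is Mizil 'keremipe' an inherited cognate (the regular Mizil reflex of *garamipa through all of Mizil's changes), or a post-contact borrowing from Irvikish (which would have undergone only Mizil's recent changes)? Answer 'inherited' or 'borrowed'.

If inherited, *garamipa would pass through all of Mizil's changes:
Mizil: *garamipa
  garamipa → garamifa   [unconditioned shift]
  garamifa → garamefa   [vowel merger]
  garamefa (rule 3 does not apply)
  garamefa → geremefe   [vowel merger]
  geremefe (rule 5 does not apply)
  giving Mizil geremefe.
If borrowed from Irvikish 'karamipa' after the early changes, it would undergo only the recent ones:
  rule 4 (vowel merger): karamipa → keremipe
  rule 5 (rhotacism): no change (keremipe)
  ⇒ as a loan: keremipe
Mizil 'keremipe' matches the loan outcome 'keremipe', not the inherited 'geremefe' — it skipped the early Mizil changes, so it was borrowed from Irvikish.

borrowed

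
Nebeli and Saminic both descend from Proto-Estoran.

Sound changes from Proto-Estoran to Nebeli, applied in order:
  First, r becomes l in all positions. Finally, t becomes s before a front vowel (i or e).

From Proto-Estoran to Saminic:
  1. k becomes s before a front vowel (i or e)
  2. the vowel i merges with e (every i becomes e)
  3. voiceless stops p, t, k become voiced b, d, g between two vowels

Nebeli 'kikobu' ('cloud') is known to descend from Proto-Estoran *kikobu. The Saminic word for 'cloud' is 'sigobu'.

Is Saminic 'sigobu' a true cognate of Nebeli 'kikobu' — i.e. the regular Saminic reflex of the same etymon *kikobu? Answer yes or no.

Derive the expected Saminic reflex of *kikobu:
Saminic: *kikobu
  kikobu → sikobu   [palatalisation]
  sikobu → sekobu   [vowel merger]
  sekobu → segobu   [intervocalic voicing]
  giving Saminic segobu.
The regular Saminic reflex would be 'segobu', but the attested form is 'sigobu'. The correspondence is irregular, so they are not cognates (the Saminic form has a different source).

no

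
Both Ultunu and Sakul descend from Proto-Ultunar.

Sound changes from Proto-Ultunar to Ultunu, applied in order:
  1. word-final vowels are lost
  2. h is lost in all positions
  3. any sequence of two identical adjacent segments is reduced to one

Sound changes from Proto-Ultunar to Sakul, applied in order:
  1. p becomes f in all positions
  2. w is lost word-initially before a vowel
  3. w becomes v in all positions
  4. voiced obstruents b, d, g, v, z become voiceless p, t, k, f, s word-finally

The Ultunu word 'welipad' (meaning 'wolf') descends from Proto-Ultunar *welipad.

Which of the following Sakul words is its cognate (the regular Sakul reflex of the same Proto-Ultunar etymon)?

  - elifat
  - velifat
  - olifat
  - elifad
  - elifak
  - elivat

Sakul: start from *welipad.
  rule 1 (unconditioned shift): welipad → welifad
  rule 2 (glide loss): welifad → elifad
  rule 3: no change — elifad
  rule 4 (final devoicing): elifad → elifat
  ⇒ Sakul elifat

elifat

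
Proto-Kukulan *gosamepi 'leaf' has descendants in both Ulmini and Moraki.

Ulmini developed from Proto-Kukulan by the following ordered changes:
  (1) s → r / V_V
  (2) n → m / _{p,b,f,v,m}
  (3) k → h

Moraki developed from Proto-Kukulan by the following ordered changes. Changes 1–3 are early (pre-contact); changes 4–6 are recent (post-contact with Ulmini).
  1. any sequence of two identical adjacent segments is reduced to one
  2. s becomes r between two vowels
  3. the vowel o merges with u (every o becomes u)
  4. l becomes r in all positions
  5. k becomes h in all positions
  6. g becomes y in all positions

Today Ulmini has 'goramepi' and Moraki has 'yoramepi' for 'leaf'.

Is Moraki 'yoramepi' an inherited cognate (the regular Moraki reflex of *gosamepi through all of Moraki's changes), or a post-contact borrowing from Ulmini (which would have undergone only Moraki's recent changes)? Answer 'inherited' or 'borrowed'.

If inherited, *gosamepi would pass through all of Moraki's changes:
Moraki: start from *gosamepi.
  rule 1: no change — gosamepi
  rule 2 (rhotacism): gosamepi → goramepi
  rule 3 (vowel merger): goramepi → guramepi
  rule 4: no change — guramepi
  rule 5: no change — guramepi
  rule 6 (unconditioned shift): guramepi → yuramepi
  ⇒ Moraki yuramepi
If borrowed from Ulmini 'goramepi' after the early changes, it would undergo only the recent ones:
  rule 4 (unconditioned shift): no change (goramepi)
  rule 5 (unconditioned shift): no change (goramepi)
  rule 6 (unconditioned shift): goramepi → yoramepi
  ⇒ as a loan: yoramepi
Moraki 'yoramepi' matches the loan outcome 'yoramepi', not the inherited 'yuramepi' — it skipped the early Moraki changes, so it was borrowed from Ulmini.

borrowed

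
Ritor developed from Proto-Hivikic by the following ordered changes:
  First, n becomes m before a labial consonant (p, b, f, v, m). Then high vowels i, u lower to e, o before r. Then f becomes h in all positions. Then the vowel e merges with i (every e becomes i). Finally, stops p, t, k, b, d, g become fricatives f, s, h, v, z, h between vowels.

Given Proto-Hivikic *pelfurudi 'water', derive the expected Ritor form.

pilhoruzi

Ritor: *pelfurudi
  pelfurudi (rule 1 does not apply)
  pelfurudi → pelforudi   [pre-rhotic lowering]
  pelforudi → pelhorudi   [unconditioned shift]
  pelhorudi → pilhorudi   [vowel merger]
  pilhorudi → pilhoruzi   [intervocalic lenition]
  giving Ritor pilhoruzi.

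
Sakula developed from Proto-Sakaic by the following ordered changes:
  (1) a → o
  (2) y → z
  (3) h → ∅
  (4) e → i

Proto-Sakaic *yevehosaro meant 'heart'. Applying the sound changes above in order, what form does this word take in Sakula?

ziviosoro

Sakula: start from *yevehosaro.
  rule 1 (vowel merger): yevehosaro → yevehosoro
  rule 2 (unconditioned shift): yevehosoro → zevehosoro
  rule 3 (h-loss): zevehosoro → zeveosoro
  rule 4 (vowel merger): zeveosoro → ziviosoro
  ⇒ Sakula ziviosoro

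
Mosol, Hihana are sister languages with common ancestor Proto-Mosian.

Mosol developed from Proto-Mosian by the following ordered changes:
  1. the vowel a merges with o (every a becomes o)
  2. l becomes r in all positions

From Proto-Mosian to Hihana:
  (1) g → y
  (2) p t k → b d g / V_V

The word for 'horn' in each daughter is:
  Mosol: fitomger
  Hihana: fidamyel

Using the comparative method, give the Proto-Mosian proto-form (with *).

*fitamgel

Position 6: Mosol has g, Hihana has y. Mosol preserves g here (none of its changes turn any other segment into g), so the proto-segment is *g.
Position 4: Mosol has o, Hihana has a. Hihana preserves a here (none of its changes turn any other segment into a), so the proto-segment is *a.
This points to *fitamgel. Verify forward in each daughter:
Mosol: *fitamgel > fitomgel > fitomger  (by vowel merger, unconditioned shift)
Hihana: *fitamgel
  fitamgel → fitamyel   [unconditioned shift]
  fitamyel → fidamyel   [intervocalic voicing]
  giving Hihana fidamyel.
*fitamgel is the unique common source.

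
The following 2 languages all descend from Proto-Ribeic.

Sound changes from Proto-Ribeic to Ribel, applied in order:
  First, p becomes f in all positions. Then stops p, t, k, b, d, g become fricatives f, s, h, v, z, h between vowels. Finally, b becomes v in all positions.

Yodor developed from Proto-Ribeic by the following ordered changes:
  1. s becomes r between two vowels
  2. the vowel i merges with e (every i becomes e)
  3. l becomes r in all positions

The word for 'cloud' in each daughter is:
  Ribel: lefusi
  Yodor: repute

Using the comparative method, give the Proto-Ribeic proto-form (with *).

Position 6: Ribel has i, Yodor has e. Ribel preserves i here (none of its changes turn any other segment into i), so the proto-segment is *i.
Position 5: Ribel has s, Yodor has t. Yodor preserves t here (none of its changes turn any other segment into t), so the proto-segment is *t.
Verify the candidate proto-form against each daughter:
Ribel: start from *leputi.
  rule 1 (unconditioned shift): leputi → lefuti
  rule 2 (intervocalic lenition): lefuti → lefusi
  rule 3: no change — lefusi
  ⇒ Ribel lefusi
Yodor: *leputi > lepute > repute  (by vowel merger, unconditioned shift)
Only *leputi yields all of Ribel lefusi, Yodor repute.

*leputi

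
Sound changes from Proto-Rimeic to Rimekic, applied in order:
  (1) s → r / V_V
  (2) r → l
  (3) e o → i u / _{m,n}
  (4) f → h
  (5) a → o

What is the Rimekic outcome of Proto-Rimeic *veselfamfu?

Rimekic: *veselfamfu > verelfamfu > velelfamfu > velelhamhu > velelhomhu  (by rhotacism, unconditioned shift, unconditioned shift, vowel merger)

velelhomhu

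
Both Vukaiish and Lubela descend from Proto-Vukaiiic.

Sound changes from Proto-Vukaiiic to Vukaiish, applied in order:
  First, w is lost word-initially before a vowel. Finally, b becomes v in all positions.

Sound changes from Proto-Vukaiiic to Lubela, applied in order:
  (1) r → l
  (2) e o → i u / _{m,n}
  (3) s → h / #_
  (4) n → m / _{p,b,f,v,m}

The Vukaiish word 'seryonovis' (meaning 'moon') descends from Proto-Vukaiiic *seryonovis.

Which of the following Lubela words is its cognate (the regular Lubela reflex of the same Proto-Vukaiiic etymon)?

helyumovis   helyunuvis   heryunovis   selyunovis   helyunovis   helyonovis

helyunovis

Lubela: *seryonovis
  seryonovis → selyonovis   [unconditioned shift]
  selyonovis → selyunovis   [pre-nasal raising]
  selyunovis → helyunovis   [debuccalisation]
  helyunovis (rule 4 does not apply)
  giving Lubela helyunovis.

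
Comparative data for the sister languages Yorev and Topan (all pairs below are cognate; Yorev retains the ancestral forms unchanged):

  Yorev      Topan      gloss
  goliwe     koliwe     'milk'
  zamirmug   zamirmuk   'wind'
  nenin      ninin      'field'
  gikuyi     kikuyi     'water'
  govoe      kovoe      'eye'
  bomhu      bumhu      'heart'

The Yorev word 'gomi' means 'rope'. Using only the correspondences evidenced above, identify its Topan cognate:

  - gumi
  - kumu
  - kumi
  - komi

goliwe ~ koliwe, govoe ~ kovoe — Yorev g corresponds to Topan k word-initially before a back vowel.
bomhu ~ bumhu — Yorev o corresponds to Topan u after a consonant, before a nasal.
Applying these to Yorev 'gomi':
  gomi → komi   (g→k word-initially before a back vowel)
  komi → kumi   (o→u after a consonant, before a nasal)
So the Topan cognate is 'kumi'.

kumi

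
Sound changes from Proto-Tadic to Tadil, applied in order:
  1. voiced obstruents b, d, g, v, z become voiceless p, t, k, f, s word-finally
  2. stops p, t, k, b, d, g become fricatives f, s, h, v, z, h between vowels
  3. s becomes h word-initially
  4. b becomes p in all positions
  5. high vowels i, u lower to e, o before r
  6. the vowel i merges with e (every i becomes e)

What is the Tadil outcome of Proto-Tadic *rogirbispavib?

roherpespavep

Tadil: *rogirbispavib
  rogirbispavib → rogirbispavip   [final devoicing]
  rogirbispavip → rohirbispavip   [intervocalic lenition]
  rohirbispavip (rule 3 does not apply)
  rohirbispavip → rohirpispavip   [unconditioned shift]
  rohirpispavip → roherpispavip   [pre-rhotic lowering]
  roherpispavip → roherpespavep   [vowel merger]
  giving Tadil roherpespavep.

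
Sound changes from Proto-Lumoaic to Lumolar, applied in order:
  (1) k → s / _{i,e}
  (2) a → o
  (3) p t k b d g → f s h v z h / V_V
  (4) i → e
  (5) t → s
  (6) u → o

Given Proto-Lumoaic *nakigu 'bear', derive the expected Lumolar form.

noseho

Lumolar: start from *nakigu.
  rule 1 (palatalisation): nakigu → nasigu
  rule 2 (vowel merger): nasigu → nosigu
  rule 3 (intervocalic lenition): nosigu → nosihu
  rule 4 (vowel merger): nosihu → nosehu
  rule 5: no change — nosehu
  rule 6 (vowel merger): nosehu → noseho
  ⇒ Lumolar noseho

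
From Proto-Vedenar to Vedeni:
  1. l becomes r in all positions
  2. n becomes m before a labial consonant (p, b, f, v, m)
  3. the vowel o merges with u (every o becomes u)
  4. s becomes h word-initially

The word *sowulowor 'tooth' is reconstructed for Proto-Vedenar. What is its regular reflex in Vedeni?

huwuruwur

Vedeni: *sowulowor
  sowulowor → sowurowor   [unconditioned shift]
  sowurowor (rule 2 does not apply)
  sowurowor → suwuruwur   [vowel merger]
  suwuruwur → huwuruwur   [debuccalisation]
  giving Vedeni huwuruwur.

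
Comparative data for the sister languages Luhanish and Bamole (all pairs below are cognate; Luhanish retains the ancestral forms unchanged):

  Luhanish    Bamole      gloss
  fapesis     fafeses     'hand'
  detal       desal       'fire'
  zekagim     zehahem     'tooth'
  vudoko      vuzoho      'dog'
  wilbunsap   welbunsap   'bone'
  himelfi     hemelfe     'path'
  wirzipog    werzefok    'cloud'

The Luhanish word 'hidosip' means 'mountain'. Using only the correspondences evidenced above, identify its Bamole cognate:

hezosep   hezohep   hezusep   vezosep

fapesis ~ fafeses, wilbunsap ~ welbunsap — Luhanish i corresponds to Bamole e after a consonant, before a consonant other than r, m, n, p, b, f, v.
vudoko ~ vuzoho — Luhanish d corresponds to Bamole z between vowels (before a back vowel).
wirzipog ~ werzefok — Luhanish i corresponds to Bamole e after a consonant, before a labial obstruent.
Applying these to Luhanish 'hidosip':
  hidosip → hedosip   (i→e after a consonant, before a consonant other than r, m, n, p, b, f, v)
  hedosip → hezosip   (d→z between vowels (before a back vowel))
  hezosip → hezosep   (i→e after a consonant, before a labial obstruent)
So the Bamole cognate is 'hezosep'.

hezosep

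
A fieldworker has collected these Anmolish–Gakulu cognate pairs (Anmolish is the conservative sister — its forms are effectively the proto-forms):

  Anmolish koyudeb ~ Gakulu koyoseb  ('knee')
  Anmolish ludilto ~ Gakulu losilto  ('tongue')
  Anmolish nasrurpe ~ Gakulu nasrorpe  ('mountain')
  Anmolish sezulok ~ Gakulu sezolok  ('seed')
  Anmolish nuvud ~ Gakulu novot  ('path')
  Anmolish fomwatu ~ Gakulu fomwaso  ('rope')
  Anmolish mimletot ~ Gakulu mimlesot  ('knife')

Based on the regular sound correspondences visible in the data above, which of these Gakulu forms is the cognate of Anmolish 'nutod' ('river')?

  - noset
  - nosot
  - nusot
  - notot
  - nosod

koyudeb ~ koyoseb, ludilto ~ losilto — Anmolish u corresponds to Gakulu o after a consonant, before a consonant other than r, m, n, p, b, f, v.
mimletot ~ mimlesot — Anmolish t corresponds to Gakulu s between vowels (before a back vowel).
nuvud ~ novot — Anmolish d corresponds to Gakulu t word-finally.
Applying these to Anmolish 'nutod':
  nutod → notod   (u→o after a consonant, before a consonant other than r, m, n, p, b, f, v)
  notod → nosod   (t→s between vowels (before a back vowel))
  nosod → nosot   (d→t word-finally)
So the Gakulu cognate is 'nosot'.

nosot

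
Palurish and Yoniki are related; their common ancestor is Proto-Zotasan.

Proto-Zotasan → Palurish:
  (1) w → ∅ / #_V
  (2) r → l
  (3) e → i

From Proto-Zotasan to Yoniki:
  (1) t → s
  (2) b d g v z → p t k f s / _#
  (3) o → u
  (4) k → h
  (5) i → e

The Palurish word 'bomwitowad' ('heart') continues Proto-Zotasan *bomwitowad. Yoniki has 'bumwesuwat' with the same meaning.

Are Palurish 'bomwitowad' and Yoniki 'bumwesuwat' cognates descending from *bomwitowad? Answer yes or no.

Derive the expected Yoniki reflex of *bomwitowad:
Yoniki: *bomwitowad > bomwisowad > bomwisowat > bumwisuwat > bumwesuwat  (by unconditioned shift, final devoicing, vowel merger, vowel merger)
Yoniki 'bumwesuwat' matches the regular reflex exactly, so the pair is cognate.

yes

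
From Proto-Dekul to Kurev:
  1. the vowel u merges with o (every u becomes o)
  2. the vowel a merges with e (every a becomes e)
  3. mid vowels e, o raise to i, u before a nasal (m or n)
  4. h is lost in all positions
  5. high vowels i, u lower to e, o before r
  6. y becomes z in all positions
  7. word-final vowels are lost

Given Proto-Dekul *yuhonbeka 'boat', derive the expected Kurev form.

Kurev: *yuhonbeka > yohonbeka > yohonbeke > yohunbeke > younbeke > zounbeke > zounbek  (by vowel merger, vowel merger, pre-nasal raising, h-loss, unconditioned shift, apocope)

zounbek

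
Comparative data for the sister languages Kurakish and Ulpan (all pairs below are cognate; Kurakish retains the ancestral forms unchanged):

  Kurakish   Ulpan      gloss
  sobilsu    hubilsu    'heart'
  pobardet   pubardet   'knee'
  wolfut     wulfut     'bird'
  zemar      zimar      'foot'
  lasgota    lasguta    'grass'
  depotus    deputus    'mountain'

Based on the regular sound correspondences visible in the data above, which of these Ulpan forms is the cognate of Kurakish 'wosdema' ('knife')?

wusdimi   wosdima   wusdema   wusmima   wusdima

wolfut ~ wulfut, lasgota ~ lasguta — Kurakish o corresponds to Ulpan u after a consonant, before a consonant other than r, m, n, p, b, f, v.
zemar ~ zimar — Kurakish e corresponds to Ulpan i after a consonant, before a nasal.
Applying these to Kurakish 'wosdema':
  wosdema → wusdema   (o→u after a consonant, before a consonant other than r, m, n, p, b, f, v)
  wusdema → wusdima   (e→i after a consonant, before a nasal)
So the Ulpan cognate is 'wusdima'.

wusdima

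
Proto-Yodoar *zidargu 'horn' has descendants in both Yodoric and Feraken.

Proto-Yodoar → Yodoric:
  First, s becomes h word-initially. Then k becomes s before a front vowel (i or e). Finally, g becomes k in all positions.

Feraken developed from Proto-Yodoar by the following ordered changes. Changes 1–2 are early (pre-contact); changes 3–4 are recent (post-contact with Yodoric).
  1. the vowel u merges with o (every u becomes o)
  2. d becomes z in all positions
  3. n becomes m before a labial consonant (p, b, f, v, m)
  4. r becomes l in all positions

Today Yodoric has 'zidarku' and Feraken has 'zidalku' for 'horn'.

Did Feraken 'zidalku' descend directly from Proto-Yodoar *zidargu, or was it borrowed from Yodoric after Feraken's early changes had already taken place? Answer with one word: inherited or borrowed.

borrowed

If inherited, *zidargu would pass through all of Feraken's changes:
Feraken: start from *zidargu.
  rule 1 (vowel merger): zidargu → zidargo
  rule 2 (unconditioned shift): zidargo → zizargo
  rule 3: no change — zizargo
  rule 4 (unconditioned shift): zizargo → zizalgo
  ⇒ Feraken zizalgo
If borrowed from Yodoric 'zidarku' after the early changes, it would undergo only the recent ones:
  rule 3 (nasal place assimilation): no change (zidarku)
  rule 4 (unconditioned shift): zidarku → zidalku
  ⇒ as a loan: zidalku
Feraken 'zidalku' matches the loan outcome 'zidalku', not the inherited 'zizalgo' — it skipped the early Feraken changes, so it was borrowed from Yodoric.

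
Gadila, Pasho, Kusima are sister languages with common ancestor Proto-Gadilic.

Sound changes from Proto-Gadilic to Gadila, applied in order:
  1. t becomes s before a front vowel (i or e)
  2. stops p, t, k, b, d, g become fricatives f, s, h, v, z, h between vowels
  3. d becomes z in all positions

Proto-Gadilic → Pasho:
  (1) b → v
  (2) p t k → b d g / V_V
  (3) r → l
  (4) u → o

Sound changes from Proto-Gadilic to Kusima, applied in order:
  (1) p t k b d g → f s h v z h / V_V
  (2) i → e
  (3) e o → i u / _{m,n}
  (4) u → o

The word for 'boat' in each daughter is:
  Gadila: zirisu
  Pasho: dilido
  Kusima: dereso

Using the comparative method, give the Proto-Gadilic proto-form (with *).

Position 5: Gadila has s, Pasho has d, Kusima has s. Taking the neighbouring segments as reconstructed: Gadila s could go back to *t or *s; Pasho d could go back to *t or *d; Kusima s could go back to *t or *s — the one source consistent with every daughter is *t.
Position 6: Gadila has u, Pasho has o, Kusima has o. Gadila preserves u here (none of its changes turn any other segment into u), so the proto-segment is *u.
This points to *diritu. Verify forward in each daughter:
Gadila: *diritu > dirisu > zirisu  (by intervocalic lenition, unconditioned shift)
Pasho: *diritu
  diritu (rule 1 does not apply)
  diritu → diridu   [intervocalic voicing]
  diridu → dilidu   [unconditioned shift]
  dilidu → dilido   [vowel merger]
  giving Pasho dilido.
Kusima: *diritu > dirisu > deresu > dereso  (by intervocalic lenition, vowel merger, vowel merger)
*diritu is the unique common source.

*diritu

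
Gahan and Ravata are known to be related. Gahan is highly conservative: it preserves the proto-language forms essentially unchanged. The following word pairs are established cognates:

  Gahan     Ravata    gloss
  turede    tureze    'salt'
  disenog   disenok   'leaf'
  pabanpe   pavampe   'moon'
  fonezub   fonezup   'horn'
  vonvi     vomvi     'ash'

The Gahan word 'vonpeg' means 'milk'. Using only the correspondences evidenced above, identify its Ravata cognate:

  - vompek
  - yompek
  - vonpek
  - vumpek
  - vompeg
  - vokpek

vompek

pabanpe ~ pavampe — Gahan n corresponds to Ravata m after a vowel, before a labial obstruent.
disenog ~ disenok — Gahan g corresponds to Ravata k word-finally.
Applying these to Gahan 'vonpeg':
  vonpeg → vompeg   (n→m after a vowel, before a labial obstruent)
  vompeg → vompek   (g→k word-finally)
So the Ravata cognate is 'vompek'.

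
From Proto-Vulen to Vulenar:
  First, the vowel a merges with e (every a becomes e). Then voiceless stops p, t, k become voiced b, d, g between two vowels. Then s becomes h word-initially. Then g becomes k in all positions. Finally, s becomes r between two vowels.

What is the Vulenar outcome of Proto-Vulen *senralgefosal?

henrelkeforel

Vulenar: *senralgefosal
  senralgefosal → senrelgefosel   [vowel merger]
  senrelgefosel (rule 2 does not apply)
  senrelgefosel → henrelgefosel   [debuccalisation]
  henrelgefosel → henrelkefosel   [unconditioned shift]
  henrelkefosel → henrelkeforel   [rhotacism]
  giving Vulenar henrelkeforel.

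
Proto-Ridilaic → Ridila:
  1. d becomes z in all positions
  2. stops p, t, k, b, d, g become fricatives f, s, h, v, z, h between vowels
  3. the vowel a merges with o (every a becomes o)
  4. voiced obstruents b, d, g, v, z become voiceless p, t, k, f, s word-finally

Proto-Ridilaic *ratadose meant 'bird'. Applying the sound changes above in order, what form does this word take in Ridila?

rosozose

Ridila: *ratadose > ratazose > rasazose > rosozose  (by unconditioned shift, intervocalic lenition, vowel merger)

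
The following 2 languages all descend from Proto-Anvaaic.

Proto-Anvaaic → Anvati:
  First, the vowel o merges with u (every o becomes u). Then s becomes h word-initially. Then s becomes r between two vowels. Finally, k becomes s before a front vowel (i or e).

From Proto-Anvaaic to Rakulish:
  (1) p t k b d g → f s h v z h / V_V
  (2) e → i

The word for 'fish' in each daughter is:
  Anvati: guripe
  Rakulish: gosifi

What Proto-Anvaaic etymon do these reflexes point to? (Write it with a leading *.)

*gosipe

Position 5: Anvati has p, Rakulish has f. Anvati preserves p here (none of its changes turn any other segment into p), so the proto-segment is *p.
Position 3: Anvati has r, Rakulish has s. Taking the neighbouring segments as reconstructed: Anvati r could go back to *s or *r; Rakulish s could go back to *t or *s — the one source consistent with every daughter is *s.
Position 6: Anvati has e, Rakulish has i. Anvati preserves e here (none of its changes turn any other segment into e), so the proto-segment is *e.
Continuing position by position gives *gosipe; check it forward:
Anvati: *gosipe > gusipe > guripe  (by vowel merger, rhotacism)
Rakulish: start from *gosipe.
  rule 1 (intervocalic lenition): gosipe → gosife
  rule 2 (vowel merger): gosife → gosifi
  ⇒ Rakulish gosifi
No other proto-form is consistent with every reflex, so the reconstruction is *gosipe.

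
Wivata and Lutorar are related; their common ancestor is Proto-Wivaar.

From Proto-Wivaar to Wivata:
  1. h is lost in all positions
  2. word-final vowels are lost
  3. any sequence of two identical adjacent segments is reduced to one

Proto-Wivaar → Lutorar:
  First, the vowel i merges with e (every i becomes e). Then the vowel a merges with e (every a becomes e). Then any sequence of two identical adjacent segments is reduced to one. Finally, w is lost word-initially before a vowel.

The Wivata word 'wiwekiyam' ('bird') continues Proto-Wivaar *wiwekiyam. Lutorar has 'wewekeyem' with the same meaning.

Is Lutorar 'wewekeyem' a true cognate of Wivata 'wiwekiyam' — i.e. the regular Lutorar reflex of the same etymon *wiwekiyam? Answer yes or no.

Derive the expected Lutorar reflex of *wiwekiyam:
Lutorar: start from *wiwekiyam.
  rule 1 (vowel merger): wiwekiyam → wewekeyam
  rule 2 (vowel merger): wewekeyam → wewekeyem
  rule 3: no change — wewekeyem
  rule 4 (glide loss): wewekeyem → ewekeyem
  ⇒ Lutorar ewekeyem
The regular Lutorar reflex would be 'ewekeyem', but the attested form is 'wewekeyem'. The correspondence is irregular, so they are not cognates (the Lutorar form has a different source).

no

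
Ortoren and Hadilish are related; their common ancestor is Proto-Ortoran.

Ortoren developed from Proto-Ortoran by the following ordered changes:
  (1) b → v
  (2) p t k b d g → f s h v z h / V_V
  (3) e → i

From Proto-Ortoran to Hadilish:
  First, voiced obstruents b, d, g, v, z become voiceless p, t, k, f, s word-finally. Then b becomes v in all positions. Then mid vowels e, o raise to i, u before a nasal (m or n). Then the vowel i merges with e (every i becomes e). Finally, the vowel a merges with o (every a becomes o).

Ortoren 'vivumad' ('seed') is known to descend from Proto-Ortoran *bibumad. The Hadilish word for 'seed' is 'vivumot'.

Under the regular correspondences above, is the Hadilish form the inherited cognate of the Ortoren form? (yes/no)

Derive the expected Hadilish reflex of *bibumad:
Hadilish: *bibumad > bibumat > vivumat > vevumat > vevumot  (by final devoicing, unconditioned shift, vowel merger, vowel merger)
The regular Hadilish reflex would be 'vevumot', but the attested form is 'vivumot'. The correspondence is irregular, so they are not cognates (the Hadilish form has a different source).

no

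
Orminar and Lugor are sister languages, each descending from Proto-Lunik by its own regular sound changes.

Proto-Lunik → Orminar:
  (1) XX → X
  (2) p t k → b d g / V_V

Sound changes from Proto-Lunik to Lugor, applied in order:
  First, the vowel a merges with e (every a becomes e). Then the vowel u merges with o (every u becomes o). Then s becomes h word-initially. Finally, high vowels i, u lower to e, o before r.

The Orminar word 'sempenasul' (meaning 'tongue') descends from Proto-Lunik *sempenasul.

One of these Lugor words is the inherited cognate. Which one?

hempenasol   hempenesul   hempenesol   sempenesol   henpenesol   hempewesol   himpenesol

Lugor: *sempenasul
  sempenasul → sempenesul   [vowel merger]
  sempenesul → sempenesol   [vowel merger]
  sempenesol → hempenesol   [debuccalisation]
  hempenesol (rule 4 does not apply)
  giving Lugor hempenesol.
The other candidates each miss or misapply at least one Lugor change.

hempenesol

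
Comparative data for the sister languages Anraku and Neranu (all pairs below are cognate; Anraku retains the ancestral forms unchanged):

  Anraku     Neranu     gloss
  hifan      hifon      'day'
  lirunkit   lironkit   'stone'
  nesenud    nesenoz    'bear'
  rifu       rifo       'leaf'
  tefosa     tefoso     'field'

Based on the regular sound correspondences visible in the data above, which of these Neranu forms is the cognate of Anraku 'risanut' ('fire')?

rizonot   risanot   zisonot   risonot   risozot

risonot

hifan ~ hifon — Anraku a corresponds to Neranu o after a consonant, before a nasal.
nesenud ~ nesenoz — Anraku u corresponds to Neranu o after a consonant, before a consonant other than r, m, n, p, b, f, v.
Applying these to Anraku 'risanut':
  risanut → risonut   (a→o after a consonant, before a nasal)
  risonut → risonot   (u→o after a consonant, before a consonant other than r, m, n, p, b, f, v)
So the Neranu cognate is 'risonot'.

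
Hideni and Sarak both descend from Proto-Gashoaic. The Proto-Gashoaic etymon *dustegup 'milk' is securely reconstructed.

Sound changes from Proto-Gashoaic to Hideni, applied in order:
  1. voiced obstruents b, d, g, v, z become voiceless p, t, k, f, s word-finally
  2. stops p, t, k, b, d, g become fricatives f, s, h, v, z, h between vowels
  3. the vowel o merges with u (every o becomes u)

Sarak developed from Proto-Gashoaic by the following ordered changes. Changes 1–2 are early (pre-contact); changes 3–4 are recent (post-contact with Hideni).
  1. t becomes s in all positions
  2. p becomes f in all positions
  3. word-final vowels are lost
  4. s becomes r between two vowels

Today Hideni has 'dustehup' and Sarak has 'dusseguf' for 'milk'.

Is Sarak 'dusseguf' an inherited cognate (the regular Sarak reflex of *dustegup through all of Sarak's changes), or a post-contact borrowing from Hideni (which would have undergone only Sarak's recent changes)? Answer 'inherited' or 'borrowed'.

inherited

If inherited, *dustegup would pass through all of Sarak's changes:
Sarak: *dustegup
  dustegup → dussegup   [unconditioned shift]
  dussegup → dusseguf   [unconditioned shift]
  dusseguf (rule 3 does not apply)
  dusseguf (rule 4 does not apply)
  giving Sarak dusseguf.
If borrowed from Hideni 'dustehup' after the early changes, it would undergo only the recent ones:
  rule 3 (apocope): no change (dustehup)
  rule 4 (rhotacism): no change (dustehup)
  ⇒ as a loan: dustehup
Sarak 'dusseguf' matches the inherited outcome exactly, so it is an inherited cognate, not a loan.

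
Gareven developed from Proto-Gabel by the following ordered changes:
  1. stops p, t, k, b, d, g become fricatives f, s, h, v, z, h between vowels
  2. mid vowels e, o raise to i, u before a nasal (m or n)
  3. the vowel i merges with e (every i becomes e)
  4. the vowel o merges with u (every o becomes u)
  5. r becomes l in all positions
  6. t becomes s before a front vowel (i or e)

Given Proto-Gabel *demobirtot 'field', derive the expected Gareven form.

Gareven: start from *demobirtot.
  rule 1 (intervocalic lenition): demobirtot → demovirtot
  rule 2 (pre-nasal raising): demovirtot → dimovirtot
  rule 3 (vowel merger): dimovirtot → demovertot
  rule 4 (vowel merger): demovertot → demuvertut
  rule 5 (unconditioned shift): demuvertut → demuveltut
  rule 6: no change — demuveltut
  ⇒ Gareven demuveltut

demuveltut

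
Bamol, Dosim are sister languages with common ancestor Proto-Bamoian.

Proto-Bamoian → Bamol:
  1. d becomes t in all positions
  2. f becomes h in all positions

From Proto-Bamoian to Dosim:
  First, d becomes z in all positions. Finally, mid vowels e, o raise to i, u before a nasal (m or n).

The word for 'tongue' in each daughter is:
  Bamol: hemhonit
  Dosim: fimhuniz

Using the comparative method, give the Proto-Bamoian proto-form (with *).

*femhonid

Position 8: Bamol has t, Dosim has z. Taking the neighbouring segments as reconstructed: Bamol t could go back to *t or *d; Dosim z could go back to *d or *z — the one source consistent with every daughter is *d.
Position 5: Bamol has o, Dosim has u. Bamol preserves o here (none of its changes turn any other segment into o), so the proto-segment is *o.
Position 2: Bamol has e, Dosim has i. Bamol preserves e here (none of its changes turn any other segment into e), so the proto-segment is *e.
This points to *femhonid. Verify forward in each daughter:
Bamol: *femhonid > femhonit > hemhonit  (by unconditioned shift, unconditioned shift)
Dosim: *femhonid > femhoniz > fimhuniz  (by unconditioned shift, pre-nasal raising)
Only *femhonid yields all of Bamol hemhonit, Dosim fimhuniz.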